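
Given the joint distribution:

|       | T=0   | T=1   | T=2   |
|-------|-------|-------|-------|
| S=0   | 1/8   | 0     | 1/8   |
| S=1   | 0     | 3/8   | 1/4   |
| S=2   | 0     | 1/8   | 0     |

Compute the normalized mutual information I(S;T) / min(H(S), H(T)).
Marginal P(S) (row sums):
  P(S=0) = 1/8 + 0 + 1/8 = 1/4
  P(S=1) = 0 + 3/8 + 1/4 = 5/8
  P(S=2) = 0 + 1/8 + 0 = 1/8
Marginal P(T) (column sums):
  P(T=0) = 1/8 + 0 + 0 = 1/8
  P(T=1) = 0 + 3/8 + 1/8 = 1/2
  P(T=2) = 1/8 + 1/4 + 0 = 3/8

H(S) = -[(1/4)·log₂(1/4) + (5/8)·log₂(5/8) + (1/8)·log₂(1/8)]
  = 0.5000 + 0.4238 + 0.3750
  = 1.2988 bits
H(T) = -[(1/8)·log₂(1/8) + (1/2)·log₂(1/2) + (3/8)·log₂(3/8)]
  = 0.3750 + 0.5000 + 0.5306
  = 1.4056 bits
H(S,T) = -[(1/8)·log₂(1/8) + (1/8)·log₂(1/8) + (3/8)·log₂(3/8) + (1/4)·log₂(1/4) + (1/8)·log₂(1/8)]
  = 0.3750 + 0.3750 + 0.5306 + 0.5000 + 0.3750
  = 2.1556 bits

I(S;T) = H(S) + H(T) - H(S,T)
  = 1.2988 + 1.4056 - 2.1556
  = 0.5488 bits

min(H(S), H(T)) = min(1.2988, 1.4056) = 1.2988 bits
Normalized MI = 0.5488 / 1.2988 = 0.4225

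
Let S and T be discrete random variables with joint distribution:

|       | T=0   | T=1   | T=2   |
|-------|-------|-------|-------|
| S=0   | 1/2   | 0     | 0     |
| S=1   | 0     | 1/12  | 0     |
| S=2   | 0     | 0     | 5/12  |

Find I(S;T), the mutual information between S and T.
Marginal P(S) (row sums):
  P(S=0) = 1/2 + 0 + 0 = 1/2
  P(S=1) = 0 + 1/12 + 0 = 1/12
  P(S=2) = 0 + 0 + 5/12 = 5/12
Marginal P(T) (column sums):
  P(T=0) = 1/2 + 0 + 0 = 1/2
  P(T=1) = 0 + 1/12 + 0 = 1/12
  P(T=2) = 0 + 0 + 5/12 = 5/12

H(S) = -[(1/2)·log₂(1/2) + (1/12)·log₂(1/12) + (5/12)·log₂(5/12)]
  = 0.5000 + 0.2987 + 0.5263
  = 1.3250 bits
H(T) = -[(1/2)·log₂(1/2) + (1/12)·log₂(1/12) + (5/12)·log₂(5/12)]
  = 0.5000 + 0.2987 + 0.5263
  = 1.3250 bits
H(S,T) = -[(1/2)·log₂(1/2) + (1/12)·log₂(1/12) + (5/12)·log₂(5/12)]
  = 0.5000 + 0.2987 + 0.5263
  = 1.3250 bits

I(S;T) = H(S) + H(T) - H(S,T)
  = 1.3250 + 1.3250 - 1.3250
  = 1.3250 bits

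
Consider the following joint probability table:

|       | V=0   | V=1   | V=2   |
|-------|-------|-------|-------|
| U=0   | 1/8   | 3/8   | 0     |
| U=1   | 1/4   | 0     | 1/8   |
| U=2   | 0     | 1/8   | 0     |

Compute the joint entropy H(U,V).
H(U,V) = -Σ P(U,V) log₂ P(U,V), summed over the non-zero cells:
H(U,V) = -[(1/8)·log₂(1/8) + (3/8)·log₂(3/8) + (1/4)·log₂(1/4) + (1/8)·log₂(1/8) + (1/8)·log₂(1/8)]
  = 0.3750 + 0.5306 + 0.5000 + 0.3750 + 0.3750
  = 2.1556 bits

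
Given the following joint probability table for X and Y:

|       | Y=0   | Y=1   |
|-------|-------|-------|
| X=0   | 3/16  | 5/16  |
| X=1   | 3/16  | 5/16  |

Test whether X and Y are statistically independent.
Marginal P(X) (row sums):
  P(X=0) = 3/16 + 5/16 = 1/2
  P(X=1) = 3/16 + 5/16 = 1/2
Marginal P(Y) (column sums):
  P(Y=0) = 3/16 + 3/16 = 3/8
  P(Y=1) = 5/16 + 5/16 = 5/8

X and Y are independent iff P(X=i,Y=j) = P(X=i)·P(Y=j) for every cell.
  P(X=0)·P(Y=0) = 1/2 × 3/8 = 3/16 = P(X=0,Y=0) ✓
  P(X=0)·P(Y=1) = 1/2 × 5/8 = 5/16 = P(X=0,Y=1) ✓
  P(X=1)·P(Y=0) = 1/2 × 3/8 = 3/16 = P(X=1,Y=0) ✓
  P(X=1)·P(Y=1) = 1/2 × 5/8 = 5/16 = P(X=1,Y=1) ✓

Yes, X and Y are independent: every cell factors, so I(X;Y) = 0 bits.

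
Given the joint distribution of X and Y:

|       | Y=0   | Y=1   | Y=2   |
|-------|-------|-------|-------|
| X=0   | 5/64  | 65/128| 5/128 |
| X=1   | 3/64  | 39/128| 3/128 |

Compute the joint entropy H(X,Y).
H(X,Y) = -Σ P(X,Y) log₂ P(X,Y), summed over the non-zero cells:
H(X,Y) = -[(5/64)·log₂(5/64) + (65/128)·log₂(65/128) + (5/128)·log₂(5/128) + (3/64)·log₂(3/64) + (39/128)·log₂(39/128) + (3/128)·log₂(3/128)]
  = 0.2873 + 0.4965 + 0.1827 + 0.2070 + 0.5224 + 0.1269
  = 1.8228 bits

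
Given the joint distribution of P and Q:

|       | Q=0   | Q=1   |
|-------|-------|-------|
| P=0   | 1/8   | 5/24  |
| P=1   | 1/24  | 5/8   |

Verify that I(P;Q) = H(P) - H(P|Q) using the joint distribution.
Left side, from I(P;Q) = H(P) + H(Q) - H(P,Q):
Marginal P(P) (row sums):
  P(P=0) = 1/8 + 5/24 = 1/3
  P(P=1) = 1/24 + 5/8 = 2/3
Marginal P(Q) (column sums):
  P(Q=0) = 1/8 + 1/24 = 1/6
  P(Q=1) = 5/24 + 5/8 = 5/6

H(P) = -[(1/3)·log₂(1/3) + (2/3)·log₂(2/3)]
  = 0.5283 + 0.3900
  = 0.9183 bits
H(Q) = -[(1/6)·log₂(1/6) + (5/6)·log₂(5/6)]
  = 0.4308 + 0.2192
  = 0.6500 bits
H(P,Q) = -[(1/8)·log₂(1/8) + (5/24)·log₂(5/24) + (1/24)·log₂(1/24) + (5/8)·log₂(5/8)]
  = 0.3750 + 0.4715 + 0.1910 + 0.4238
  = 1.4613 bits

I(P;Q) = H(P) + H(Q) - H(P,Q)
  = 0.9183 + 0.6500 - 1.4613
  = 0.1070 bits

Right side, with H(P|Q) computed directly from the conditional probabilities:
H(P|Q) = -Σ P(P,Q)·log₂ P(P|Q), where P(P|Q) = P(P,Q) / P(Q)
  (P=0,Q=0): P(P|Q) = (1/8)/(1/6) = 3/4;  -(1/8)·log₂(3/4) = 0.0519
  (P=0,Q=1): P(P|Q) = (5/24)/(5/6) = 1/4;  -(5/24)·log₂(1/4) = 0.4167
  (P=1,Q=0): P(P|Q) = (1/24)/(1/6) = 1/4;  -(1/24)·log₂(1/4) = 0.0833
  (P=1,Q=1): P(P|Q) = (5/8)/(5/6) = 3/4;  -(5/8)·log₂(3/4) = 0.2594
H(P|Q) = 0.0519 + 0.4167 + 0.0833 + 0.2594
  = 0.8113 bits
H(P) - H(P|Q) = 0.9183 - 0.8113 = 0.1070 bits

Both sides equal 0.1070 bits, so I(P;Q) = H(P) - H(P|Q) ✓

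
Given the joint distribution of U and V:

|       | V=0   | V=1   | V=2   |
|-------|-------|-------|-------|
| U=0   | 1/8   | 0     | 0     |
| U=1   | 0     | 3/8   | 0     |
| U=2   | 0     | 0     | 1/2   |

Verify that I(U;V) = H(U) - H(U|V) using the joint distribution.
Left side, from I(U;V) = H(U) + H(V) - H(U,V):
Marginal P(U) (row sums):
  P(U=0) = 1/8 + 0 + 0 = 1/8
  P(U=1) = 0 + 3/8 + 0 = 3/8
  P(U=2) = 0 + 0 + 1/2 = 1/2
Marginal P(V) (column sums):
  P(V=0) = 1/8 + 0 + 0 = 1/8
  P(V=1) = 0 + 3/8 + 0 = 3/8
  P(V=2) = 0 + 0 + 1/2 = 1/2

H(U) = -[(1/8)·log₂(1/8) + (3/8)·log₂(3/8) + (1/2)·log₂(1/2)]
  = 0.3750 + 0.5306 + 0.5000
  = 1.4056 bits
H(V) = -[(1/8)·log₂(1/8) + (3/8)·log₂(3/8) + (1/2)·log₂(1/2)]
  = 0.3750 + 0.5306 + 0.5000
  = 1.4056 bits
H(U,V) = -[(1/8)·log₂(1/8) + (3/8)·log₂(3/8) + (1/2)·log₂(1/2)]
  = 0.3750 + 0.5306 + 0.5000
  = 1.4056 bits

I(U;V) = H(U) + H(V) - H(U,V)
  = 1.4056 + 1.4056 - 1.4056
  = 1.4056 bits

Right side, with H(U|V) computed directly from the conditional probabilities:
H(U|V) = -Σ P(U,V)·log₂ P(U|V), where P(U|V) = P(U,V) / P(V)
  (cells with P(U,V) = 0 contribute 0)
  (U=0,V=0): P(U|V) = (1/8)/(1/8) = 1;  -(1/8)·log₂(1) = 0.0000
  (U=1,V=1): P(U|V) = (3/8)/(3/8) = 1;  -(3/8)·log₂(1) = 0.0000
  (U=2,V=2): P(U|V) = (1/2)/(1/2) = 1;  -(1/2)·log₂(1) = 0.0000
H(U|V) = 0.0000 + 0.0000 + 0.0000
  = 0.0000 bits
H(U) - H(U|V) = 1.4056 - 0.0000 = 1.4056 bits

Both sides equal 1.4056 bits, so I(U;V) = H(U) - H(U|V) ✓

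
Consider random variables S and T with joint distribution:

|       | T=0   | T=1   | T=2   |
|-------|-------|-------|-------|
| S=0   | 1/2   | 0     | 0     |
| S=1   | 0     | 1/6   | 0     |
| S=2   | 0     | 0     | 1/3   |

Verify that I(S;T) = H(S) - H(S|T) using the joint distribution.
Left side, from I(S;T) = H(S) + H(T) - H(S,T):
Marginal P(S) (row sums):
  P(S=0) = 1/2 + 0 + 0 = 1/2
  P(S=1) = 0 + 1/6 + 0 = 1/6
  P(S=2) = 0 + 0 + 1/3 = 1/3
Marginal P(T) (column sums):
  P(T=0) = 1/2 + 0 + 0 = 1/2
  P(T=1) = 0 + 1/6 + 0 = 1/6
  P(T=2) = 0 + 0 + 1/3 = 1/3

H(S) = -[(1/2)·log₂(1/2) + (1/6)·log₂(1/6) + (1/3)·log₂(1/3)]
  = 0.5000 + 0.4308 + 0.5283
  = 1.4591 bits
H(T) = -[(1/2)·log₂(1/2) + (1/6)·log₂(1/6) + (1/3)·log₂(1/3)]
  = 0.5000 + 0.4308 + 0.5283
  = 1.4591 bits
H(S,T) = -[(1/2)·log₂(1/2) + (1/6)·log₂(1/6) + (1/3)·log₂(1/3)]
  = 0.5000 + 0.4308 + 0.5283
  = 1.4591 bits

I(S;T) = H(S) + H(T) - H(S,T)
  = 1.4591 + 1.4591 - 1.4591
  = 1.4591 bits

Right side, with H(S|T) computed directly from the conditional probabilities:
H(S|T) = -Σ P(S,T)·log₂ P(S|T), where P(S|T) = P(S,T) / P(T)
  (cells with P(S,T) = 0 contribute 0)
  (S=0,T=0): P(S|T) = (1/2)/(1/2) = 1;  -(1/2)·log₂(1) = 0.0000
  (S=1,T=1): P(S|T) = (1/6)/(1/6) = 1;  -(1/6)·log₂(1) = 0.0000
  (S=2,T=2): P(S|T) = (1/3)/(1/3) = 1;  -(1/3)·log₂(1) = 0.0000
H(S|T) = 0.0000 + 0.0000 + 0.0000
  = 0.0000 bits
H(S) - H(S|T) = 1.4591 - 0.0000 = 1.4591 bits

Both sides equal 1.4591 bits, so I(S;T) = H(S) - H(S|T) ✓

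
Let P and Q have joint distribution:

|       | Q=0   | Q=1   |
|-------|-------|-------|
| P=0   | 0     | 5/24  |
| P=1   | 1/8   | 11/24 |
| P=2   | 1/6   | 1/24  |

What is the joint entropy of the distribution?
H(P,Q) = -Σ P(P,Q) log₂ P(P,Q), summed over the non-zero cells:
H(P,Q) = -[(5/24)·log₂(5/24) + (1/8)·log₂(1/8) + (11/24)·log₂(11/24) + (1/6)·log₂(1/6) + (1/24)·log₂(1/24)]
  = 0.4715 + 0.3750 + 0.5159 + 0.4308 + 0.1910
  = 1.9842 bits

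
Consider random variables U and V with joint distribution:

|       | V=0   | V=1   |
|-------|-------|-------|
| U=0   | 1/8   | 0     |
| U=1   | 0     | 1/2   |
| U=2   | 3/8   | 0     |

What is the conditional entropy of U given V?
Marginal P(V) (column sums):
  P(V=0) = 1/8 + 0 + 3/8 = 1/2
  P(V=1) = 0 + 1/2 + 0 = 1/2

H(U|V) = -Σ P(U,V)·log₂ P(U|V), where P(U|V) = P(U,V) / P(V)
  (cells with P(U,V) = 0 contribute 0)
  (U=0,V=0): P(U|V) = (1/8)/(1/2) = 1/4;  -(1/8)·log₂(1/4) = 0.2500
  (U=1,V=1): P(U|V) = (1/2)/(1/2) = 1;  -(1/2)·log₂(1) = 0.0000
  (U=2,V=0): P(U|V) = (3/8)/(1/2) = 3/4;  -(3/8)·log₂(3/4) = 0.1556
H(U|V) = 0.2500 + 0.0000 + 0.1556
  = 0.4056 bits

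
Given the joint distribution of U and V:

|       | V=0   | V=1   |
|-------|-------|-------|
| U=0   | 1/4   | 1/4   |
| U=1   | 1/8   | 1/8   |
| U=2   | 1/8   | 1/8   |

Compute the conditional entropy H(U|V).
Marginal P(V) (column sums):
  P(V=0) = 1/4 + 1/8 + 1/8 = 1/2
  P(V=1) = 1/4 + 1/8 + 1/8 = 1/2

H(U|V) = -Σ P(U,V)·log₂ P(U|V), where P(U|V) = P(U,V) / P(V)
  (U=0,V=0): P(U|V) = (1/4)/(1/2) = 1/2;  -(1/4)·log₂(1/2) = 0.2500
  (U=0,V=1): P(U|V) = (1/4)/(1/2) = 1/2;  -(1/4)·log₂(1/2) = 0.2500
  (U=1,V=0): P(U|V) = (1/8)/(1/2) = 1/4;  -(1/8)·log₂(1/4) = 0.2500
  (U=1,V=1): P(U|V) = (1/8)/(1/2) = 1/4;  -(1/8)·log₂(1/4) = 0.2500
  (U=2,V=0): P(U|V) = (1/8)/(1/2) = 1/4;  -(1/8)·log₂(1/4) = 0.2500
  (U=2,V=1): P(U|V) = (1/8)/(1/2) = 1/4;  -(1/8)·log₂(1/4) = 0.2500
H(U|V) = 0.2500 + 0.2500 + 0.2500 + 0.2500 + 0.2500 + 0.2500
  = 1.5000 bits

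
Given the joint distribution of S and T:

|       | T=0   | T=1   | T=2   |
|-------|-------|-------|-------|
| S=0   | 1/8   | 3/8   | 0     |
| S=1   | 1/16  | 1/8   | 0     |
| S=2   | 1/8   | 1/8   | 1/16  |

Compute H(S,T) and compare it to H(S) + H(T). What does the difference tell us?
Marginal P(S) (row sums):
  P(S=0) = 1/8 + 3/8 + 0 = 1/2
  P(S=1) = 1/16 + 1/8 + 0 = 3/16
  P(S=2) = 1/8 + 1/8 + 1/16 = 5/16
Marginal P(T) (column sums):
  P(T=0) = 1/8 + 1/16 + 1/8 = 5/16
  P(T=1) = 3/8 + 1/8 + 1/8 = 5/8
  P(T=2) = 0 + 0 + 1/16 = 1/16

H(S,T) = -[(1/8)·log₂(1/8) + (3/8)·log₂(3/8) + (1/16)·log₂(1/16) + (1/8)·log₂(1/8) + (1/8)·log₂(1/8) + (1/8)·log₂(1/8) + (1/16)·log₂(1/16)]
  = 0.3750 + 0.5306 + 0.2500 + 0.3750 + 0.3750 + 0.3750 + 0.2500
  = 2.5306 bits
H(S) = -[(1/2)·log₂(1/2) + (3/16)·log₂(3/16) + (5/16)·log₂(5/16)]
  = 0.5000 + 0.4528 + 0.5244
  = 1.4772 bits
H(T) = -[(5/16)·log₂(5/16) + (5/8)·log₂(5/8) + (1/16)·log₂(1/16)]
  = 0.5244 + 0.4238 + 0.2500
  = 1.1982 bits

H(S) + H(T) = 1.4772 + 1.1982 = 2.6754 bits
Difference: H(S) + H(T) - H(S,T) = 2.6754 - 2.5306 = 0.1448 bits = I(S;T)

The difference is the mutual information; it is positive here, so S and T are dependent (knowing one reduces uncertainty about the other by 0.1448 bits).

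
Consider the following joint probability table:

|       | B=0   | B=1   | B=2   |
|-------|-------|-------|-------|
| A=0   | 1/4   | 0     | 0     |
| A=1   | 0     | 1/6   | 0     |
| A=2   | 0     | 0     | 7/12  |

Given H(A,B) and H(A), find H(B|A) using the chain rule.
From the chain rule: H(A,B) = H(A) + H(B|A)
Therefore: H(B|A) = H(A,B) - H(A)

H(A,B) = -[(1/4)·log₂(1/4) + (1/6)·log₂(1/6) + (7/12)·log₂(7/12)]
  = 0.5000 + 0.4308 + 0.4536
  = 1.3844 bits
Marginal P(A) (row sums):
  P(A=0) = 1/4 + 0 + 0 = 1/4
  P(A=1) = 0 + 1/6 + 0 = 1/6
  P(A=2) = 0 + 0 + 7/12 = 7/12
H(A) = -[(1/4)·log₂(1/4) + (1/6)·log₂(1/6) + (7/12)·log₂(7/12)]
  = 0.5000 + 0.4308 + 0.4536
  = 1.3844 bits

H(B|A) = 1.3844 - 1.3844 = 0.0000 bits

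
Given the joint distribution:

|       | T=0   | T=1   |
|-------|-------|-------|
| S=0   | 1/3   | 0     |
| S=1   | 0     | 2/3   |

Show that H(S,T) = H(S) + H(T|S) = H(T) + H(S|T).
Marginal P(S) (row sums):
  P(S=0) = 1/3 + 0 = 1/3
  P(S=1) = 0 + 2/3 = 2/3
Marginal P(T) (column sums):
  P(T=0) = 1/3 + 0 = 1/3
  P(T=1) = 0 + 2/3 = 2/3

Decomposition 1: H(S) + H(T|S)
H(S) = -[(1/3)·log₂(1/3) + (2/3)·log₂(2/3)]
  = 0.5283 + 0.3900
  = 0.9183 bits
H(T|S) = -Σ P(S,T)·log₂ P(T|S), where P(T|S) = P(S,T) / P(S)
  (cells with P(S,T) = 0 contribute 0)
  (S=0,T=0): P(T|S) = (1/3)/(1/3) = 1;  -(1/3)·log₂(1) = 0.0000
  (S=1,T=1): P(T|S) = (2/3)/(2/3) = 1;  -(2/3)·log₂(1) = 0.0000
H(T|S) = 0.0000 + 0.0000
  = 0.0000 bits
H(S) + H(T|S) = 0.9183 + 0.0000 = 0.9183 bits

Decomposition 2: H(T) + H(S|T)
H(T) = -[(1/3)·log₂(1/3) + (2/3)·log₂(2/3)]
  = 0.5283 + 0.3900
  = 0.9183 bits
H(S|T) = -Σ P(S,T)·log₂ P(S|T), where P(S|T) = P(S,T) / P(T)
  (cells with P(S,T) = 0 contribute 0)
  (S=0,T=0): P(S|T) = (1/3)/(1/3) = 1;  -(1/3)·log₂(1) = 0.0000
  (S=1,T=1): P(S|T) = (2/3)/(2/3) = 1;  -(2/3)·log₂(1) = 0.0000
H(S|T) = 0.0000 + 0.0000
  = 0.0000 bits
H(T) + H(S|T) = 0.9183 + 0.0000 = 0.9183 bits

Direct computation of the joint entropy:
H(S,T) = -[(1/3)·log₂(1/3) + (2/3)·log₂(2/3)]
  = 0.5283 + 0.3900
  = 0.9183 bits

All three agree: H(S,T) = 0.9183 bits ✓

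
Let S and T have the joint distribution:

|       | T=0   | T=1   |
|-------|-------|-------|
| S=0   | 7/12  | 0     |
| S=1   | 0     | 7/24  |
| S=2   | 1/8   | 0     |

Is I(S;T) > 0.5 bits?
Marginal P(S) (row sums):
  P(S=0) = 7/12 + 0 = 7/12
  P(S=1) = 0 + 7/24 = 7/24
  P(S=2) = 1/8 + 0 = 1/8
Marginal P(T) (column sums):
  P(T=0) = 7/12 + 0 + 1/8 = 17/24
  P(T=1) = 0 + 7/24 + 0 = 7/24

H(S) = -[(7/12)·log₂(7/12) + (7/24)·log₂(7/24) + (1/8)·log₂(1/8)]
  = 0.4536 + 0.5185 + 0.3750
  = 1.3471 bits
H(T) = -[(17/24)·log₂(17/24) + (7/24)·log₂(7/24)]
  = 0.3524 + 0.5185
  = 0.8709 bits
H(S,T) = -[(7/12)·log₂(7/12) + (7/24)·log₂(7/24) + (1/8)·log₂(1/8)]
  = 0.4536 + 0.5185 + 0.3750
  = 1.3471 bits

I(S;T) = H(S) + H(T) - H(S,T)
  = 1.3471 + 0.8709 - 1.3471
  = 0.8709 bits

Yes. I(S;T) = 0.8709 bits, which is > 0.5 bits.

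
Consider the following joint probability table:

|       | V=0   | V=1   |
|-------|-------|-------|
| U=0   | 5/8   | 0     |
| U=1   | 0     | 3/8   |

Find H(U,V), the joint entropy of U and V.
H(U,V) = -Σ P(U,V) log₂ P(U,V), summed over the non-zero cells:
H(U,V) = -[(5/8)·log₂(5/8) + (3/8)·log₂(3/8)]
  = 0.4238 + 0.5306
  = 0.9544 bits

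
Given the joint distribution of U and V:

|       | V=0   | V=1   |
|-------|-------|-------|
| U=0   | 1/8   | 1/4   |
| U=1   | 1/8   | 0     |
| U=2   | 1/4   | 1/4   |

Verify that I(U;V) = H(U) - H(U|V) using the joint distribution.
Left side, from I(U;V) = H(U) + H(V) - H(U,V):
Marginal P(U) (row sums):
  P(U=0) = 1/8 + 1/4 = 3/8
  P(U=1) = 1/8 + 0 = 1/8
  P(U=2) = 1/4 + 1/4 = 1/2
Marginal P(V) (column sums):
  P(V=0) = 1/8 + 1/8 + 1/4 = 1/2
  P(V=1) = 1/4 + 0 + 1/4 = 1/2

H(U) = -[(3/8)·log₂(3/8) + (1/8)·log₂(1/8) + (1/2)·log₂(1/2)]
  = 0.5306 + 0.3750 + 0.5000
  = 1.4056 bits
H(V) = -[(1/2)·log₂(1/2) + (1/2)·log₂(1/2)]
  = 0.5000 + 0.5000
  = 1.0000 bits
H(U,V) = -[(1/8)·log₂(1/8) + (1/4)·log₂(1/4) + (1/8)·log₂(1/8) + (1/4)·log₂(1/4) + (1/4)·log₂(1/4)]
  = 0.3750 + 0.5000 + 0.3750 + 0.5000 + 0.5000
  = 2.2500 bits

I(U;V) = H(U) + H(V) - H(U,V)
  = 1.4056 + 1.0000 - 2.2500
  = 0.1556 bits

Right side, with H(U|V) computed directly from the conditional probabilities:
H(U|V) = -Σ P(U,V)·log₂ P(U|V), where P(U|V) = P(U,V) / P(V)
  (cells with P(U,V) = 0 contribute 0)
  (U=0,V=0): P(U|V) = (1/8)/(1/2) = 1/4;  -(1/8)·log₂(1/4) = 0.2500
  (U=0,V=1): P(U|V) = (1/4)/(1/2) = 1/2;  -(1/4)·log₂(1/2) = 0.2500
  (U=1,V=0): P(U|V) = (1/8)/(1/2) = 1/4;  -(1/8)·log₂(1/4) = 0.2500
  (U=2,V=0): P(U|V) = (1/4)/(1/2) = 1/2;  -(1/4)·log₂(1/2) = 0.2500
  (U=2,V=1): P(U|V) = (1/4)/(1/2) = 1/2;  -(1/4)·log₂(1/2) = 0.2500
H(U|V) = 0.2500 + 0.2500 + 0.2500 + 0.2500 + 0.2500
  = 1.2500 bits
H(U) - H(U|V) = 1.4056 - 1.2500 = 0.1556 bits

Both sides equal 0.1556 bits, so I(U;V) = H(U) - H(U|V) ✓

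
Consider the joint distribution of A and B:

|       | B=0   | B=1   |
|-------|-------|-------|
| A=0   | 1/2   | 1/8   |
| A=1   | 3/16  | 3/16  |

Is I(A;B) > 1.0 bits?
Marginal P(A) (row sums):
  P(A=0) = 1/2 + 1/8 = 5/8
  P(A=1) = 3/16 + 3/16 = 3/8
Marginal P(B) (column sums):
  P(B=0) = 1/2 + 3/16 = 11/16
  P(B=1) = 1/8 + 3/16 = 5/16

H(A) = -[(5/8)·log₂(5/8) + (3/8)·log₂(3/8)]
  = 0.4238 + 0.5306
  = 0.9544 bits
H(B) = -[(11/16)·log₂(11/16) + (5/16)·log₂(5/16)]
  = 0.3716 + 0.5244
  = 0.8960 bits
H(A,B) = -[(1/2)·log₂(1/2) + (1/8)·log₂(1/8) + (3/16)·log₂(3/16) + (3/16)·log₂(3/16)]
  = 0.5000 + 0.3750 + 0.4528 + 0.4528
  = 1.7806 bits

I(A;B) = H(A) + H(B) - H(A,B)
  = 0.9544 + 0.8960 - 1.7806
  = 0.0698 bits

No. I(A;B) = 0.0698 bits, which is ≤ 1.0 bits.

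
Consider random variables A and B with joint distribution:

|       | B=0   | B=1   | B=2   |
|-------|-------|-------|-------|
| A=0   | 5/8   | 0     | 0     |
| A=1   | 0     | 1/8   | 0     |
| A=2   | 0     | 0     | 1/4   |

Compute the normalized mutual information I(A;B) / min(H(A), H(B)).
Marginal P(A) (row sums):
  P(A=0) = 5/8 + 0 + 0 = 5/8
  P(A=1) = 0 + 1/8 + 0 = 1/8
  P(A=2) = 0 + 0 + 1/4 = 1/4
Marginal P(B) (column sums):
  P(B=0) = 5/8 + 0 + 0 = 5/8
  P(B=1) = 0 + 1/8 + 0 = 1/8
  P(B=2) = 0 + 0 + 1/4 = 1/4

H(A) = -[(5/8)·log₂(5/8) + (1/8)·log₂(1/8) + (1/4)·log₂(1/4)]
  = 0.4238 + 0.3750 + 0.5000
  = 1.2988 bits
H(B) = -[(5/8)·log₂(5/8) + (1/8)·log₂(1/8) + (1/4)·log₂(1/4)]
  = 0.4238 + 0.3750 + 0.5000
  = 1.2988 bits
H(A,B) = -[(5/8)·log₂(5/8) + (1/8)·log₂(1/8) + (1/4)·log₂(1/4)]
  = 0.4238 + 0.3750 + 0.5000
  = 1.2988 bits

I(A;B) = H(A) + H(B) - H(A,B)
  = 1.2988 + 1.2988 - 1.2988
  = 1.2988 bits

min(H(A), H(B)) = min(1.2988, 1.2988) = 1.2988 bits
Normalized MI = 1.2988 / 1.2988 = 1.0000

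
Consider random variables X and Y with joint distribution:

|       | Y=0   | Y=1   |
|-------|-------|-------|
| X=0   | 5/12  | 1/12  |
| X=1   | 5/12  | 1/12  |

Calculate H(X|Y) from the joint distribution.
Marginal P(Y) (column sums):
  P(Y=0) = 5/12 + 5/12 = 5/6
  P(Y=1) = 1/12 + 1/12 = 1/6

H(X|Y) = -Σ P(X,Y)·log₂ P(X|Y), where P(X|Y) = P(X,Y) / P(Y)
  (X=0,Y=0): P(X|Y) = (5/12)/(5/6) = 1/2;  -(5/12)·log₂(1/2) = 0.4167
  (X=0,Y=1): P(X|Y) = (1/12)/(1/6) = 1/2;  -(1/12)·log₂(1/2) = 0.0833
  (X=1,Y=0): P(X|Y) = (5/12)/(5/6) = 1/2;  -(5/12)·log₂(1/2) = 0.4167
  (X=1,Y=1): P(X|Y) = (1/12)/(1/6) = 1/2;  -(1/12)·log₂(1/2) = 0.0833
H(X|Y) = 0.4167 + 0.0833 + 0.4167 + 0.0833
  = 1.0000 bits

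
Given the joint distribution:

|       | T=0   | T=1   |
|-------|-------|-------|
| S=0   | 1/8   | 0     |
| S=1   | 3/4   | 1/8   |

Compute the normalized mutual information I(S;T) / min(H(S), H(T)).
Marginal P(S) (row sums):
  P(S=0) = 1/8 + 0 = 1/8
  P(S=1) = 3/4 + 1/8 = 7/8
Marginal P(T) (column sums):
  P(T=0) = 1/8 + 3/4 = 7/8
  P(T=1) = 0 + 1/8 = 1/8

H(S) = -[(1/8)·log₂(1/8) + (7/8)·log₂(7/8)]
  = 0.3750 + 0.1686
  = 0.5436 bits
H(T) = -[(7/8)·log₂(7/8) + (1/8)·log₂(1/8)]
  = 0.1686 + 0.3750
  = 0.5436 bits
H(S,T) = -[(1/8)·log₂(1/8) + (3/4)·log₂(3/4) + (1/8)·log₂(1/8)]
  = 0.3750 + 0.3113 + 0.3750
  = 1.0613 bits

I(S;T) = H(S) + H(T) - H(S,T)
  = 0.5436 + 0.5436 - 1.0613
  = 0.0259 bits

min(H(S), H(T)) = min(0.5436, 0.5436) = 0.5436 bits
Normalized MI = 0.0259 / 0.5436 = 0.0476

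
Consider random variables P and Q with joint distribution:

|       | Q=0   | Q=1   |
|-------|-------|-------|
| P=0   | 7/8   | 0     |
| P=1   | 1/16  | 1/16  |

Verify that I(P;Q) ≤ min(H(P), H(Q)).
Marginal P(P) (row sums):
  P(P=0) = 7/8 + 0 = 7/8
  P(P=1) = 1/16 + 1/16 = 1/8
Marginal P(Q) (column sums):
  P(Q=0) = 7/8 + 1/16 = 15/16
  P(Q=1) = 0 + 1/16 = 1/16

H(P) = -[(7/8)·log₂(7/8) + (1/8)·log₂(1/8)]
  = 0.1686 + 0.3750
  = 0.5436 bits
H(Q) = -[(15/16)·log₂(15/16) + (1/16)·log₂(1/16)]
  = 0.0873 + 0.2500
  = 0.3373 bits
H(P,Q) = -[(7/8)·log₂(7/8) + (1/16)·log₂(1/16) + (1/16)·log₂(1/16)]
  = 0.1686 + 0.2500 + 0.2500
  = 0.6686 bits

I(P;Q) = H(P) + H(Q) - H(P,Q)
  = 0.5436 + 0.3373 - 0.6686
  = 0.2123 bits

min(H(P), H(Q)) = min(0.5436, 0.3373) = 0.3373 bits
Since 0.2123 ≤ 0.3373, the bound is satisfied ✓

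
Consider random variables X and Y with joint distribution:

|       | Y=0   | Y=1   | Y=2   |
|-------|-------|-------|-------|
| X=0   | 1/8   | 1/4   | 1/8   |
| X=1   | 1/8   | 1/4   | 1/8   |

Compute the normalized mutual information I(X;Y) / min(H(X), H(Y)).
Marginal P(X) (row sums):
  P(X=0) = 1/8 + 1/4 + 1/8 = 1/2
  P(X=1) = 1/8 + 1/4 + 1/8 = 1/2
Marginal P(Y) (column sums):
  P(Y=0) = 1/8 + 1/8 = 1/4
  P(Y=1) = 1/4 + 1/4 = 1/2
  P(Y=2) = 1/8 + 1/8 = 1/4

H(X) = -[(1/2)·log₂(1/2) + (1/2)·log₂(1/2)]
  = 0.5000 + 0.5000
  = 1.0000 bits
H(Y) = -[(1/4)·log₂(1/4) + (1/2)·log₂(1/2) + (1/4)·log₂(1/4)]
  = 0.5000 + 0.5000 + 0.5000
  = 1.5000 bits
H(X,Y) = -[(1/8)·log₂(1/8) + (1/4)·log₂(1/4) + (1/8)·log₂(1/8) + (1/8)·log₂(1/8) + (1/4)·log₂(1/4) + (1/8)·log₂(1/8)]
  = 0.3750 + 0.5000 + 0.3750 + 0.3750 + 0.5000 + 0.3750
  = 2.5000 bits

I(X;Y) = H(X) + H(Y) - H(X,Y)
  = 1.0000 + 1.5000 - 2.5000
  = 0.0000 bits

min(H(X), H(Y)) = min(1.0000, 1.5000) = 1.0000 bits
Normalized MI = 0.0000 / 1.0000 = 0.0000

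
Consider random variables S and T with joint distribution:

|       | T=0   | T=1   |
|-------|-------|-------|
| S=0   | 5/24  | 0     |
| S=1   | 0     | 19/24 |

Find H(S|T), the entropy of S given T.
Marginal P(T) (column sums):
  P(T=0) = 5/24 + 0 = 5/24
  P(T=1) = 0 + 19/24 = 19/24

H(S|T) = -Σ P(S,T)·log₂ P(S|T), where P(S|T) = P(S,T) / P(T)
  (cells with P(S,T) = 0 contribute 0)
  (S=0,T=0): P(S|T) = (5/24)/(5/24) = 1;  -(5/24)·log₂(1) = 0.0000
  (S=1,T=1): P(S|T) = (19/24)/(19/24) = 1;  -(19/24)·log₂(1) = 0.0000
H(S|T) = 0.0000 + 0.0000
  = 0.0000 bits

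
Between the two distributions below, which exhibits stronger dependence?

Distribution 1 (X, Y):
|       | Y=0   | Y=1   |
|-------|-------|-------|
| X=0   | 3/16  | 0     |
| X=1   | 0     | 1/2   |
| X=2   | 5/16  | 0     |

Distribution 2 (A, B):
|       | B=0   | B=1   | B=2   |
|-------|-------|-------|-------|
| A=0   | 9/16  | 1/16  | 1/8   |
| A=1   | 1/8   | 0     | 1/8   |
Distribution 1 (X, Y):
Marginal P(X) (row sums):
  P(X=0) = 3/16 + 0 = 3/16
  P(X=1) = 0 + 1/2 = 1/2
  P(X=2) = 5/16 + 0 = 5/16
Marginal P(Y) (column sums):
  P(Y=0) = 3/16 + 0 + 5/16 = 1/2
  P(Y=1) = 0 + 1/2 + 0 = 1/2

H(X) = -[(3/16)·log₂(3/16) + (1/2)·log₂(1/2) + (5/16)·log₂(5/16)]
  = 0.4528 + 0.5000 + 0.5244
  = 1.4772 bits
H(Y) = -[(1/2)·log₂(1/2) + (1/2)·log₂(1/2)]
  = 0.5000 + 0.5000
  = 1.0000 bits
H(X,Y) = -[(3/16)·log₂(3/16) + (1/2)·log₂(1/2) + (5/16)·log₂(5/16)]
  = 0.4528 + 0.5000 + 0.5244
  = 1.4772 bits

I(X;Y) = H(X) + H(Y) - H(X,Y)
  = 1.4772 + 1.0000 - 1.4772
  = 1.0000 bits

Distribution 2 (A, B):
Marginal P(A) (row sums):
  P(A=0) = 9/16 + 1/16 + 1/8 = 3/4
  P(A=1) = 1/8 + 0 + 1/8 = 1/4
Marginal P(B) (column sums):
  P(B=0) = 9/16 + 1/8 = 11/16
  P(B=1) = 1/16 + 0 = 1/16
  P(B=2) = 1/8 + 1/8 = 1/4

H(A) = -[(3/4)·log₂(3/4) + (1/4)·log₂(1/4)]
  = 0.3113 + 0.5000
  = 0.8113 bits
H(B) = -[(11/16)·log₂(11/16) + (1/16)·log₂(1/16) + (1/4)·log₂(1/4)]
  = 0.3716 + 0.2500 + 0.5000
  = 1.1216 bits
H(A,B) = -[(9/16)·log₂(9/16) + (1/16)·log₂(1/16) + (1/8)·log₂(1/8) + (1/8)·log₂(1/8) + (1/8)·log₂(1/8)]
  = 0.4669 + 0.2500 + 0.3750 + 0.3750 + 0.3750
  = 1.8419 bits

I(A;B) = H(A) + H(B) - H(A,B)
  = 0.8113 + 1.1216 - 1.8419
  = 0.0910 bits

I(X;Y) = 1.0000 bits > I(A;B) = 0.0910 bits, so (X, Y) has the higher mutual information (stronger dependence).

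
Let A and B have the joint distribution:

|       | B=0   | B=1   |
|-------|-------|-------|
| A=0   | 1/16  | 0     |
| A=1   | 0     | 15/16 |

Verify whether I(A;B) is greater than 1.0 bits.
Marginal P(A) (row sums):
  P(A=0) = 1/16 + 0 = 1/16
  P(A=1) = 0 + 15/16 = 15/16
Marginal P(B) (column sums):
  P(B=0) = 1/16 + 0 = 1/16
  P(B=1) = 0 + 15/16 = 15/16

H(A) = -[(1/16)·log₂(1/16) + (15/16)·log₂(15/16)]
  = 0.2500 + 0.0873
  = 0.3373 bits
H(B) = -[(1/16)·log₂(1/16) + (15/16)·log₂(15/16)]
  = 0.2500 + 0.0873
  = 0.3373 bits
H(A,B) = -[(1/16)·log₂(1/16) + (15/16)·log₂(15/16)]
  = 0.2500 + 0.0873
  = 0.3373 bits

I(A;B) = H(A) + H(B) - H(A,B)
  = 0.3373 + 0.3373 - 0.3373
  = 0.3373 bits

No. I(A;B) = 0.3373 bits, which is ≤ 1.0 bits.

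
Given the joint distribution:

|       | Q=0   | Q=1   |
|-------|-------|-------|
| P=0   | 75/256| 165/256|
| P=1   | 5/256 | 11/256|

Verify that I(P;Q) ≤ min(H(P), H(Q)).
Marginal P(P) (row sums):
  P(P=0) = 75/256 + 165/256 = 15/16
  P(P=1) = 5/256 + 11/256 = 1/16
Marginal P(Q) (column sums):
  P(Q=0) = 75/256 + 5/256 = 5/16
  P(Q=1) = 165/256 + 11/256 = 11/16

H(P) = -[(15/16)·log₂(15/16) + (1/16)·log₂(1/16)]
  = 0.0873 + 0.2500
  = 0.3373 bits
H(Q) = -[(5/16)·log₂(5/16) + (11/16)·log₂(11/16)]
  = 0.5244 + 0.3716
  = 0.8960 bits
H(P,Q) = -[(75/256)·log₂(75/256) + (165/256)·log₂(165/256) + (5/256)·log₂(5/256) + (11/256)·log₂(11/256)]
  = 0.5189 + 0.4084 + 0.1109 + 0.1951
  = 1.2333 bits

I(P;Q) = H(P) + H(Q) - H(P,Q)
  = 0.3373 + 0.8960 - 1.2333
  = 0.0000 bits

min(H(P), H(Q)) = min(0.3373, 0.8960) = 0.3373 bits
Since 0.0000 ≤ 0.3373, the bound is satisfied ✓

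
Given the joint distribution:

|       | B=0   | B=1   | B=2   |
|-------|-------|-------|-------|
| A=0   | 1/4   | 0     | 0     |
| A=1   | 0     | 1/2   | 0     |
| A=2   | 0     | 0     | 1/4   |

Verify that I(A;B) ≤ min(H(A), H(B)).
Marginal P(A) (row sums):
  P(A=0) = 1/4 + 0 + 0 = 1/4
  P(A=1) = 0 + 1/2 + 0 = 1/2
  P(A=2) = 0 + 0 + 1/4 = 1/4
Marginal P(B) (column sums):
  P(B=0) = 1/4 + 0 + 0 = 1/4
  P(B=1) = 0 + 1/2 + 0 = 1/2
  P(B=2) = 0 + 0 + 1/4 = 1/4

H(A) = -[(1/4)·log₂(1/4) + (1/2)·log₂(1/2) + (1/4)·log₂(1/4)]
  = 0.5000 + 0.5000 + 0.5000
  = 1.5000 bits
H(B) = -[(1/4)·log₂(1/4) + (1/2)·log₂(1/2) + (1/4)·log₂(1/4)]
  = 0.5000 + 0.5000 + 0.5000
  = 1.5000 bits
H(A,B) = -[(1/4)·log₂(1/4) + (1/2)·log₂(1/2) + (1/4)·log₂(1/4)]
  = 0.5000 + 0.5000 + 0.5000
  = 1.5000 bits

I(A;B) = H(A) + H(B) - H(A,B)
  = 1.5000 + 1.5000 - 1.5000
  = 1.5000 bits

min(H(A), H(B)) = min(1.5000, 1.5000) = 1.5000 bits
Since 1.5000 ≤ 1.5000, the bound is satisfied ✓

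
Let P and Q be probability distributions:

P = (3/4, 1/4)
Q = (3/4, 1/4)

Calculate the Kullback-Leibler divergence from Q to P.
D(P||Q) = Σ P(i) log₂(P(i)/Q(i))
  i=0: (3/4) × log₂((3/4)/(3/4)) = (3/4) × log₂(1) = 0.0000
  i=1: (1/4) × log₂((1/4)/(1/4)) = (1/4) × log₂(1) = 0.0000
D(P||Q) = 0.0000 + 0.0000
  = 0.0000 bits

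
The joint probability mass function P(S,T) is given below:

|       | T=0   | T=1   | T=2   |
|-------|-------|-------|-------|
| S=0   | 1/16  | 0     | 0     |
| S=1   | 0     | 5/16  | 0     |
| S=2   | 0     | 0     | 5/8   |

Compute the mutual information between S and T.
Marginal P(S) (row sums):
  P(S=0) = 1/16 + 0 + 0 = 1/16
  P(S=1) = 0 + 5/16 + 0 = 5/16
  P(S=2) = 0 + 0 + 5/8 = 5/8
Marginal P(T) (column sums):
  P(T=0) = 1/16 + 0 + 0 = 1/16
  P(T=1) = 0 + 5/16 + 0 = 5/16
  P(T=2) = 0 + 0 + 5/8 = 5/8

H(S) = -[(1/16)·log₂(1/16) + (5/16)·log₂(5/16) + (5/8)·log₂(5/8)]
  = 0.2500 + 0.5244 + 0.4238
  = 1.1982 bits
H(T) = -[(1/16)·log₂(1/16) + (5/16)·log₂(5/16) + (5/8)·log₂(5/8)]
  = 0.2500 + 0.5244 + 0.4238
  = 1.1982 bits
H(S,T) = -[(1/16)·log₂(1/16) + (5/16)·log₂(5/16) + (5/8)·log₂(5/8)]
  = 0.2500 + 0.5244 + 0.4238
  = 1.1982 bits

I(S;T) = H(S) + H(T) - H(S,T)
  = 1.1982 + 1.1982 - 1.1982
  = 1.1982 bits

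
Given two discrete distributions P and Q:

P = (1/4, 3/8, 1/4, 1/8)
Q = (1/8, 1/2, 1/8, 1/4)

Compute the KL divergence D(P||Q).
D(P||Q) = Σ P(i) log₂(P(i)/Q(i))
  i=0: (1/4) × log₂((1/4)/(1/8)) = (1/4) × log₂(2) = 0.2500
  i=1: (3/8) × log₂((3/8)/(1/2)) = (3/8) × log₂(3/4) = -0.1556
  i=2: (1/4) × log₂((1/4)/(1/8)) = (1/4) × log₂(2) = 0.2500
  i=3: (1/8) × log₂((1/8)/(1/4)) = (1/8) × log₂(1/2) = -0.1250
D(P||Q) = 0.2500 - 0.1556 + 0.2500 - 0.1250
  = 0.2194 bits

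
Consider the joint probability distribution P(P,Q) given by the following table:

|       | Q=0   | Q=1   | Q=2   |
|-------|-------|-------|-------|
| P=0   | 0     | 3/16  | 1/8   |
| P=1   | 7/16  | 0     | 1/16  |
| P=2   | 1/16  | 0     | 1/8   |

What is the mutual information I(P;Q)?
Marginal P(P) (row sums):
  P(P=0) = 0 + 3/16 + 1/8 = 5/16
  P(P=1) = 7/16 + 0 + 1/16 = 1/2
  P(P=2) = 1/16 + 0 + 1/8 = 3/16
Marginal P(Q) (column sums):
  P(Q=0) = 0 + 7/16 + 1/16 = 1/2
  P(Q=1) = 3/16 + 0 + 0 = 3/16
  P(Q=2) = 1/8 + 1/16 + 1/8 = 5/16

H(P) = -[(5/16)·log₂(5/16) + (1/2)·log₂(1/2) + (3/16)·log₂(3/16)]
  = 0.5244 + 0.5000 + 0.4528
  = 1.4772 bits
H(Q) = -[(1/2)·log₂(1/2) + (3/16)·log₂(3/16) + (5/16)·log₂(5/16)]
  = 0.5000 + 0.4528 + 0.5244
  = 1.4772 bits
H(P,Q) = -[(3/16)·log₂(3/16) + (1/8)·log₂(1/8) + (7/16)·log₂(7/16) + (1/16)·log₂(1/16) + (1/16)·log₂(1/16) + (1/8)·log₂(1/8)]
  = 0.4528 + 0.3750 + 0.5218 + 0.2500 + 0.2500 + 0.3750
  = 2.2246 bits

I(P;Q) = H(P) + H(Q) - H(P,Q)
  = 1.4772 + 1.4772 - 2.2246
  = 0.7298 bits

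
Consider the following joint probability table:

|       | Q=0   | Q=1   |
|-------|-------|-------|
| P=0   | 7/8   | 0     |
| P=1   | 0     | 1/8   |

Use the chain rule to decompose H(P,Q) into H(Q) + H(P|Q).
By the chain rule: H(P,Q) = H(Q) + H(P|Q)

Marginal P(Q) (column sums):
  P(Q=0) = 7/8 + 0 = 7/8
  P(Q=1) = 0 + 1/8 = 1/8
H(Q) = -[(7/8)·log₂(7/8) + (1/8)·log₂(1/8)]
  = 0.1686 + 0.3750
  = 0.5436 bits
H(P|Q) = -Σ P(P,Q)·log₂ P(P|Q), where P(P|Q) = P(P,Q) / P(Q)
  (cells with P(P,Q) = 0 contribute 0)
  (P=0,Q=0): P(P|Q) = (7/8)/(7/8) = 1;  -(7/8)·log₂(1) = 0.0000
  (P=1,Q=1): P(P|Q) = (1/8)/(1/8) = 1;  -(1/8)·log₂(1) = 0.0000
H(P|Q) = 0.0000 + 0.0000
  = 0.0000 bits

H(P,Q) = H(Q) + H(P|Q) = 0.5436 + 0.0000 = 0.5436 bits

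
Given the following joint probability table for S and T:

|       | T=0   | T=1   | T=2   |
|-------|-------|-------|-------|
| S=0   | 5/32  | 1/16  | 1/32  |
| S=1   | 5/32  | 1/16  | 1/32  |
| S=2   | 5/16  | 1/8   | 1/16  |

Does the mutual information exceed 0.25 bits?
Marginal P(S) (row sums):
  P(S=0) = 5/32 + 1/16 + 1/32 = 1/4
  P(S=1) = 5/32 + 1/16 + 1/32 = 1/4
  P(S=2) = 5/16 + 1/8 + 1/16 = 1/2
Marginal P(T) (column sums):
  P(T=0) = 5/32 + 5/32 + 5/16 = 5/8
  P(T=1) = 1/16 + 1/16 + 1/8 = 1/4
  P(T=2) = 1/32 + 1/32 + 1/16 = 1/8

H(S) = -[(1/4)·log₂(1/4) + (1/4)·log₂(1/4) + (1/2)·log₂(1/2)]
  = 0.5000 + 0.5000 + 0.5000
  = 1.5000 bits
H(T) = -[(5/8)·log₂(5/8) + (1/4)·log₂(1/4) + (1/8)·log₂(1/8)]
  = 0.4238 + 0.5000 + 0.3750
  = 1.2988 bits
H(S,T) = -[(5/32)·log₂(5/32) + (1/16)·log₂(1/16) + (1/32)·log₂(1/32) + (5/32)·log₂(5/32) + (1/16)·log₂(1/16) + (1/32)·log₂(1/32) + (5/16)·log₂(5/16) + (1/8)·log₂(1/8) + (1/16)·log₂(1/16)]
  = 0.4184 + 0.2500 + 0.1563 + 0.4184 + 0.2500 + 0.1563 + 0.5244 + 0.3750 + 0.2500
  = 2.7988 bits

I(S;T) = H(S) + H(T) - H(S,T)
  = 1.5000 + 1.2988 - 2.7988
  = 0.0000 bits

No. I(S;T) = 0.0000 bits, which is ≤ 0.25 bits.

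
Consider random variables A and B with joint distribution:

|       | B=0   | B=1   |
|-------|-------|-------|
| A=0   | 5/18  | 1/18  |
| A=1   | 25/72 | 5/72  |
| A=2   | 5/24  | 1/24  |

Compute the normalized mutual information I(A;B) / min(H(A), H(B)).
Marginal P(A) (row sums):
  P(A=0) = 5/18 + 1/18 = 1/3
  P(A=1) = 25/72 + 5/72 = 5/12
  P(A=2) = 5/24 + 1/24 = 1/4
Marginal P(B) (column sums):
  P(B=0) = 5/18 + 25/72 + 5/24 = 5/6
  P(B=1) = 1/18 + 5/72 + 1/24 = 1/6

H(A) = -[(1/3)·log₂(1/3) + (5/12)·log₂(5/12) + (1/4)·log₂(1/4)]
  = 0.5283 + 0.5263 + 0.5000
  = 1.5546 bits
H(B) = -[(5/6)·log₂(5/6) + (1/6)·log₂(1/6)]
  = 0.2192 + 0.4308
  = 0.6500 bits
H(A,B) = -[(5/18)·log₂(5/18) + (1/18)·log₂(1/18) + (25/72)·log₂(25/72) + (5/72)·log₂(5/72) + (5/24)·log₂(5/24) + (1/24)·log₂(1/24)]
  = 0.5133 + 0.2317 + 0.5299 + 0.2672 + 0.4715 + 0.1910
  = 2.2046 bits

I(A;B) = H(A) + H(B) - H(A,B)
  = 1.5546 + 0.6500 - 2.2046
  = 0.0000 bits

min(H(A), H(B)) = min(1.5546, 0.6500) = 0.6500 bits
Normalized MI = 0.0000 / 0.6500 = 0.0000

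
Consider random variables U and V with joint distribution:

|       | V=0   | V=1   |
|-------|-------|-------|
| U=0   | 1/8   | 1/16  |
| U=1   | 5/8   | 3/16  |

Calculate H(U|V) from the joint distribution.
Marginal P(V) (column sums):
  P(V=0) = 1/8 + 5/8 = 3/4
  P(V=1) = 1/16 + 3/16 = 1/4

H(U|V) = -Σ P(U,V)·log₂ P(U|V), where P(U|V) = P(U,V) / P(V)
  (U=0,V=0): P(U|V) = (1/8)/(3/4) = 1/6;  -(1/8)·log₂(1/6) = 0.3231
  (U=0,V=1): P(U|V) = (1/16)/(1/4) = 1/4;  -(1/16)·log₂(1/4) = 0.1250
  (U=1,V=0): P(U|V) = (5/8)/(3/4) = 5/6;  -(5/8)·log₂(5/6) = 0.1644
  (U=1,V=1): P(U|V) = (3/16)/(1/4) = 3/4;  -(3/16)·log₂(3/4) = 0.0778
H(U|V) = 0.3231 + 0.1250 + 0.1644 + 0.0778
  = 0.6903 bits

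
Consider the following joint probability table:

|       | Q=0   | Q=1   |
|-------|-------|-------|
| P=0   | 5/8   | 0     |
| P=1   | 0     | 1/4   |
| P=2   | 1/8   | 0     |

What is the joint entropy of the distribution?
H(P,Q) = -Σ P(P,Q) log₂ P(P,Q), summed over the non-zero cells:
H(P,Q) = -[(5/8)·log₂(5/8) + (1/4)·log₂(1/4) + (1/8)·log₂(1/8)]
  = 0.4238 + 0.5000 + 0.3750
  = 1.2988 bits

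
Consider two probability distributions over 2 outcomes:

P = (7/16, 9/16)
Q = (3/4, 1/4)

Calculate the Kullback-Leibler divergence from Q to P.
D(P||Q) = Σ P(i) log₂(P(i)/Q(i))
  i=0: (7/16) × log₂((7/16)/(3/4)) = (7/16) × log₂(7/12) = -0.3402
  i=1: (9/16) × log₂((9/16)/(1/4)) = (9/16) × log₂(9/4) = 0.6581
D(P||Q) = -0.3402 + 0.6581
  = 0.3179 bits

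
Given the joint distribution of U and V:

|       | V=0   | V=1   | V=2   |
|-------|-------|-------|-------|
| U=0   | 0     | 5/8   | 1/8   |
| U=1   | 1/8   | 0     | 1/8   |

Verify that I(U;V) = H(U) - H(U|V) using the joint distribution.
Left side, from I(U;V) = H(U) + H(V) - H(U,V):
Marginal P(U) (row sums):
  P(U=0) = 0 + 5/8 + 1/8 = 3/4
  P(U=1) = 1/8 + 0 + 1/8 = 1/4
Marginal P(V) (column sums):
  P(V=0) = 0 + 1/8 = 1/8
  P(V=1) = 5/8 + 0 = 5/8
  P(V=2) = 1/8 + 1/8 = 1/4

H(U) = -[(3/4)·log₂(3/4) + (1/4)·log₂(1/4)]
  = 0.3113 + 0.5000
  = 0.8113 bits
H(V) = -[(1/8)·log₂(1/8) + (5/8)·log₂(5/8) + (1/4)·log₂(1/4)]
  = 0.3750 + 0.4238 + 0.5000
  = 1.2988 bits
H(U,V) = -[(5/8)·log₂(5/8) + (1/8)·log₂(1/8) + (1/8)·log₂(1/8) + (1/8)·log₂(1/8)]
  = 0.4238 + 0.3750 + 0.3750 + 0.3750
  = 1.5488 bits

I(U;V) = H(U) + H(V) - H(U,V)
  = 0.8113 + 1.2988 - 1.5488
  = 0.5613 bits

Right side, with H(U|V) computed directly from the conditional probabilities:
H(U|V) = -Σ P(U,V)·log₂ P(U|V), where P(U|V) = P(U,V) / P(V)
  (cells with P(U,V) = 0 contribute 0)
  (U=0,V=1): P(U|V) = (5/8)/(5/8) = 1;  -(5/8)·log₂(1) = 0.0000
  (U=0,V=2): P(U|V) = (1/8)/(1/4) = 1/2;  -(1/8)·log₂(1/2) = 0.1250
  (U=1,V=0): P(U|V) = (1/8)/(1/8) = 1;  -(1/8)·log₂(1) = 0.0000
  (U=1,V=2): P(U|V) = (1/8)/(1/4) = 1/2;  -(1/8)·log₂(1/2) = 0.1250
H(U|V) = 0.0000 + 0.1250 + 0.0000 + 0.1250
  = 0.2500 bits
H(U) - H(U|V) = 0.8113 - 0.2500 = 0.5613 bits

Both sides equal 0.5613 bits, so I(U;V) = H(U) - H(U|V) ✓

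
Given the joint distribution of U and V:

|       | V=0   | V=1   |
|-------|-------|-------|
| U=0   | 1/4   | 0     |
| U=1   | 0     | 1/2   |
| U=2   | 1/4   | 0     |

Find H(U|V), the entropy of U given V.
Marginal P(V) (column sums):
  P(V=0) = 1/4 + 0 + 1/4 = 1/2
  P(V=1) = 0 + 1/2 + 0 = 1/2

H(U|V) = -Σ P(U,V)·log₂ P(U|V), where P(U|V) = P(U,V) / P(V)
  (cells with P(U,V) = 0 contribute 0)
  (U=0,V=0): P(U|V) = (1/4)/(1/2) = 1/2;  -(1/4)·log₂(1/2) = 0.2500
  (U=1,V=1): P(U|V) = (1/2)/(1/2) = 1;  -(1/2)·log₂(1) = 0.0000
  (U=2,V=0): P(U|V) = (1/4)/(1/2) = 1/2;  -(1/4)·log₂(1/2) = 0.2500
H(U|V) = 0.2500 + 0.0000 + 0.2500
  = 0.5000 bits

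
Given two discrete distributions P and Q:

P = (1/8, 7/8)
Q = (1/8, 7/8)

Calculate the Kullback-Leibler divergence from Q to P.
D(P||Q) = Σ P(i) log₂(P(i)/Q(i))
  i=0: (1/8) × log₂((1/8)/(1/8)) = (1/8) × log₂(1) = 0.0000
  i=1: (7/8) × log₂((7/8)/(7/8)) = (7/8) × log₂(1) = 0.0000
D(P||Q) = 0.0000 + 0.0000
  = 0.0000 bits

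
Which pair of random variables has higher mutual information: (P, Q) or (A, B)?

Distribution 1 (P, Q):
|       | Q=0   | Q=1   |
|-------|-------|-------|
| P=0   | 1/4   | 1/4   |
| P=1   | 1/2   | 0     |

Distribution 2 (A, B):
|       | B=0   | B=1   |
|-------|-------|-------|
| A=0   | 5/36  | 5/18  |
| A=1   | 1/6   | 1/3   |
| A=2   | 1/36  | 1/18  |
Distribution 1 (P, Q):
Marginal P(P) (row sums):
  P(P=0) = 1/4 + 1/4 = 1/2
  P(P=1) = 1/2 + 0 = 1/2
Marginal P(Q) (column sums):
  P(Q=0) = 1/4 + 1/2 = 3/4
  P(Q=1) = 1/4 + 0 = 1/4

H(P) = -[(1/2)·log₂(1/2) + (1/2)·log₂(1/2)]
  = 0.5000 + 0.5000
  = 1.0000 bits
H(Q) = -[(3/4)·log₂(3/4) + (1/4)·log₂(1/4)]
  = 0.3113 + 0.5000
  = 0.8113 bits
H(P,Q) = -[(1/4)·log₂(1/4) + (1/4)·log₂(1/4) + (1/2)·log₂(1/2)]
  = 0.5000 + 0.5000 + 0.5000
  = 1.5000 bits

I(P;Q) = H(P) + H(Q) - H(P,Q)
  = 1.0000 + 0.8113 - 1.5000
  = 0.3113 bits

Distribution 2 (A, B):
Marginal P(A) (row sums):
  P(A=0) = 5/36 + 5/18 = 5/12
  P(A=1) = 1/6 + 1/3 = 1/2
  P(A=2) = 1/36 + 1/18 = 1/12
Marginal P(B) (column sums):
  P(B=0) = 5/36 + 1/6 + 1/36 = 1/3
  P(B=1) = 5/18 + 1/3 + 1/18 = 2/3

H(A) = -[(5/12)·log₂(5/12) + (1/2)·log₂(1/2) + (1/12)·log₂(1/12)]
  = 0.5263 + 0.5000 + 0.2987
  = 1.3250 bits
H(B) = -[(1/3)·log₂(1/3) + (2/3)·log₂(2/3)]
  = 0.5283 + 0.3900
  = 0.9183 bits
H(A,B) = -[(5/36)·log₂(5/36) + (5/18)·log₂(5/18) + (1/6)·log₂(1/6) + (1/3)·log₂(1/3) + (1/36)·log₂(1/36) + (1/18)·log₂(1/18)]
  = 0.3956 + 0.5133 + 0.4308 + 0.5283 + 0.1436 + 0.2317
  = 2.2433 bits

I(A;B) = H(A) + H(B) - H(A,B)
  = 1.3250 + 0.9183 - 2.2433
  = 0.0000 bits

I(P;Q) = 0.3113 bits > I(A;B) = 0.0000 bits, so (P, Q) has the higher mutual information (stronger dependence).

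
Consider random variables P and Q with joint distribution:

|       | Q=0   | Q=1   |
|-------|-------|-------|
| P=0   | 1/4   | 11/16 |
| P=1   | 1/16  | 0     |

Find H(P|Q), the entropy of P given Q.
Marginal P(Q) (column sums):
  P(Q=0) = 1/4 + 1/16 = 5/16
  P(Q=1) = 11/16 + 0 = 11/16

H(P|Q) = -Σ P(P,Q)·log₂ P(P|Q), where P(P|Q) = P(P,Q) / P(Q)
  (cells with P(P,Q) = 0 contribute 0)
  (P=0,Q=0): P(P|Q) = (1/4)/(5/16) = 4/5;  -(1/4)·log₂(4/5) = 0.0805
  (P=0,Q=1): P(P|Q) = (11/16)/(11/16) = 1;  -(11/16)·log₂(1) = 0.0000
  (P=1,Q=0): P(P|Q) = (1/16)/(5/16) = 1/5;  -(1/16)·log₂(1/5) = 0.1451
H(P|Q) = 0.0805 + 0.0000 + 0.1451
  = 0.2256 bits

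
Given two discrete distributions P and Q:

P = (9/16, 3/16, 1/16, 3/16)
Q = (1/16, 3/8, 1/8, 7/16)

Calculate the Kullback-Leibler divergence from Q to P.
D(P||Q) = Σ P(i) log₂(P(i)/Q(i))
  i=0: (9/16) × log₂((9/16)/(1/16)) = (9/16) × log₂(9) = 1.7831
  i=1: (3/16) × log₂((3/16)/(3/8)) = (3/16) × log₂(1/2) = -0.1875
  i=2: (1/16) × log₂((1/16)/(1/8)) = (1/16) × log₂(1/2) = -0.0625
  i=3: (3/16) × log₂((3/16)/(7/16)) = (3/16) × log₂(3/7) = -0.2292
D(P||Q) = 1.7831 - 0.1875 - 0.0625 - 0.2292
  = 1.3039 bits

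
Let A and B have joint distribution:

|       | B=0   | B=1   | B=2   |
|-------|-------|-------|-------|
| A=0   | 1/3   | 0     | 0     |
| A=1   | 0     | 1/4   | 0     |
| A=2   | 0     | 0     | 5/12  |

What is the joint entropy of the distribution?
H(A,B) = -Σ P(A,B) log₂ P(A,B), summed over the non-zero cells:
H(A,B) = -[(1/3)·log₂(1/3) + (1/4)·log₂(1/4) + (5/12)·log₂(5/12)]
  = 0.5283 + 0.5000 + 0.5263
  = 1.5546 bits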